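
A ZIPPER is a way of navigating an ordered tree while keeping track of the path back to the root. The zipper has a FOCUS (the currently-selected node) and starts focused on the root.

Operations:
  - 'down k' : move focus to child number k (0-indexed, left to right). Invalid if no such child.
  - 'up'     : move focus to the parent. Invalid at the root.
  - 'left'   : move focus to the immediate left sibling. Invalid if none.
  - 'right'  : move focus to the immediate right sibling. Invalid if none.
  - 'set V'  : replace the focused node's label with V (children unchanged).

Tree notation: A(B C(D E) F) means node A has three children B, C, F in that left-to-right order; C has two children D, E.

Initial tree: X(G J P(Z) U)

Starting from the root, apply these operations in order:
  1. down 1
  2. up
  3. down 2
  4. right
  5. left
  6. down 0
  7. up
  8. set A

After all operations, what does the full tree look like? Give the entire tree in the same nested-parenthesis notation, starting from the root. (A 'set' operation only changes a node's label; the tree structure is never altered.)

Answer: X(G J A(Z) U)

Derivation:
Step 1 (down 1): focus=J path=1 depth=1 children=[] left=['G'] right=['P', 'U'] parent=X
Step 2 (up): focus=X path=root depth=0 children=['G', 'J', 'P', 'U'] (at root)
Step 3 (down 2): focus=P path=2 depth=1 children=['Z'] left=['G', 'J'] right=['U'] parent=X
Step 4 (right): focus=U path=3 depth=1 children=[] left=['G', 'J', 'P'] right=[] parent=X
Step 5 (left): focus=P path=2 depth=1 children=['Z'] left=['G', 'J'] right=['U'] parent=X
Step 6 (down 0): focus=Z path=2/0 depth=2 children=[] left=[] right=[] parent=P
Step 7 (up): focus=P path=2 depth=1 children=['Z'] left=['G', 'J'] right=['U'] parent=X
Step 8 (set A): focus=A path=2 depth=1 children=['Z'] left=['G', 'J'] right=['U'] parent=X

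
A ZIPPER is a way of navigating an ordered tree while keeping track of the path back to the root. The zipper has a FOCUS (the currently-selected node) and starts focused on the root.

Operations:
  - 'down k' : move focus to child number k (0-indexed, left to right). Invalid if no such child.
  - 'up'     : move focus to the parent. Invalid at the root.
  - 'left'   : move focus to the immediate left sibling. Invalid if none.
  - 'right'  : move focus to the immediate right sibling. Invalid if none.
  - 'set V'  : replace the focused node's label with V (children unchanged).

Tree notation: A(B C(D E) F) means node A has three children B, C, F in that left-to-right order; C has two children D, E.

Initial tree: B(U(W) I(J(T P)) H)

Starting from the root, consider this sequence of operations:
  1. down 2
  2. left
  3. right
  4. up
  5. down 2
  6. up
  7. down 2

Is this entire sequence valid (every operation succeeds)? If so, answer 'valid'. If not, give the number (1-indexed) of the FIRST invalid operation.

Answer: valid

Derivation:
Step 1 (down 2): focus=H path=2 depth=1 children=[] left=['U', 'I'] right=[] parent=B
Step 2 (left): focus=I path=1 depth=1 children=['J'] left=['U'] right=['H'] parent=B
Step 3 (right): focus=H path=2 depth=1 children=[] left=['U', 'I'] right=[] parent=B
Step 4 (up): focus=B path=root depth=0 children=['U', 'I', 'H'] (at root)
Step 5 (down 2): focus=H path=2 depth=1 children=[] left=['U', 'I'] right=[] parent=B
Step 6 (up): focus=B path=root depth=0 children=['U', 'I', 'H'] (at root)
Step 7 (down 2): focus=H path=2 depth=1 children=[] left=['U', 'I'] right=[] parent=B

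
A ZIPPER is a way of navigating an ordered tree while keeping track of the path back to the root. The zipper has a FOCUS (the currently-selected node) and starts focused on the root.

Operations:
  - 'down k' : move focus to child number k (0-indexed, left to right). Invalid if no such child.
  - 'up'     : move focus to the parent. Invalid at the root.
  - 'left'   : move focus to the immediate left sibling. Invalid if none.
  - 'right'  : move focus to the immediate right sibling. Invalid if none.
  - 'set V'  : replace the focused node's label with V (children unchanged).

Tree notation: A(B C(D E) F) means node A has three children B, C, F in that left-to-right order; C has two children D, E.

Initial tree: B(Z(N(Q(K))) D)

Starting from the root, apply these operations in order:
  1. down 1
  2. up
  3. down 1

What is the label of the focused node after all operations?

Step 1 (down 1): focus=D path=1 depth=1 children=[] left=['Z'] right=[] parent=B
Step 2 (up): focus=B path=root depth=0 children=['Z', 'D'] (at root)
Step 3 (down 1): focus=D path=1 depth=1 children=[] left=['Z'] right=[] parent=B

Answer: D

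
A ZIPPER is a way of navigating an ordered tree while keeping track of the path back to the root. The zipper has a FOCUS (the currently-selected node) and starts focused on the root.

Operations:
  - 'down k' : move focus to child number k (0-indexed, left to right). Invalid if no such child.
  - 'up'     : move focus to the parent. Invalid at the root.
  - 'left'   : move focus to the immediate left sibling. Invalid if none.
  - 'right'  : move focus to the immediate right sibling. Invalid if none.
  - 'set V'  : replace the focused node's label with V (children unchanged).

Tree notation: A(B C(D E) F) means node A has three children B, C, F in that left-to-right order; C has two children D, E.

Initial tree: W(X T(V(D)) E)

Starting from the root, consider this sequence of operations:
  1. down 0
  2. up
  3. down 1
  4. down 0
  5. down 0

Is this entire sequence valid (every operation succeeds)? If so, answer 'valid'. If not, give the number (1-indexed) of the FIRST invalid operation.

Step 1 (down 0): focus=X path=0 depth=1 children=[] left=[] right=['T', 'E'] parent=W
Step 2 (up): focus=W path=root depth=0 children=['X', 'T', 'E'] (at root)
Step 3 (down 1): focus=T path=1 depth=1 children=['V'] left=['X'] right=['E'] parent=W
Step 4 (down 0): focus=V path=1/0 depth=2 children=['D'] left=[] right=[] parent=T
Step 5 (down 0): focus=D path=1/0/0 depth=3 children=[] left=[] right=[] parent=V

Answer: valid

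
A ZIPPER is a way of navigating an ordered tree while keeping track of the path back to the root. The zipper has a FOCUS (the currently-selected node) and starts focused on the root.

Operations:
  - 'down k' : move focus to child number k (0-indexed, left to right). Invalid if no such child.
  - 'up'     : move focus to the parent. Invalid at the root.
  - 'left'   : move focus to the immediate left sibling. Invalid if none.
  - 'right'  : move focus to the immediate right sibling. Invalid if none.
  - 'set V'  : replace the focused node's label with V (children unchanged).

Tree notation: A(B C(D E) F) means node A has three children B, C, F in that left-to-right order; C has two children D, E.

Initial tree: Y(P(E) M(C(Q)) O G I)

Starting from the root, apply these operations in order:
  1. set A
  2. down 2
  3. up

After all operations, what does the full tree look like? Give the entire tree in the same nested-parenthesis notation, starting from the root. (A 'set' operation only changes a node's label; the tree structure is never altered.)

Step 1 (set A): focus=A path=root depth=0 children=['P', 'M', 'O', 'G', 'I'] (at root)
Step 2 (down 2): focus=O path=2 depth=1 children=[] left=['P', 'M'] right=['G', 'I'] parent=A
Step 3 (up): focus=A path=root depth=0 children=['P', 'M', 'O', 'G', 'I'] (at root)

Answer: A(P(E) M(C(Q)) O G I)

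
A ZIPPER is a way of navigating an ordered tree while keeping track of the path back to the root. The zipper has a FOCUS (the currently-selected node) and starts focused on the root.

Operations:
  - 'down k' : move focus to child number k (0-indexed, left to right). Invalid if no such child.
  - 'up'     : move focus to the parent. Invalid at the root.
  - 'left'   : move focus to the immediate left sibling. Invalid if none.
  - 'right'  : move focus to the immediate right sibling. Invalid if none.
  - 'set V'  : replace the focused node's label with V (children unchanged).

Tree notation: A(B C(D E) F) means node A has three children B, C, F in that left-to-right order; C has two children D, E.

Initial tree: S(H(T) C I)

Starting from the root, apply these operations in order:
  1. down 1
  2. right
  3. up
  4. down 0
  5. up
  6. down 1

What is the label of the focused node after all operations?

Answer: C

Derivation:
Step 1 (down 1): focus=C path=1 depth=1 children=[] left=['H'] right=['I'] parent=S
Step 2 (right): focus=I path=2 depth=1 children=[] left=['H', 'C'] right=[] parent=S
Step 3 (up): focus=S path=root depth=0 children=['H', 'C', 'I'] (at root)
Step 4 (down 0): focus=H path=0 depth=1 children=['T'] left=[] right=['C', 'I'] parent=S
Step 5 (up): focus=S path=root depth=0 children=['H', 'C', 'I'] (at root)
Step 6 (down 1): focus=C path=1 depth=1 children=[] left=['H'] right=['I'] parent=S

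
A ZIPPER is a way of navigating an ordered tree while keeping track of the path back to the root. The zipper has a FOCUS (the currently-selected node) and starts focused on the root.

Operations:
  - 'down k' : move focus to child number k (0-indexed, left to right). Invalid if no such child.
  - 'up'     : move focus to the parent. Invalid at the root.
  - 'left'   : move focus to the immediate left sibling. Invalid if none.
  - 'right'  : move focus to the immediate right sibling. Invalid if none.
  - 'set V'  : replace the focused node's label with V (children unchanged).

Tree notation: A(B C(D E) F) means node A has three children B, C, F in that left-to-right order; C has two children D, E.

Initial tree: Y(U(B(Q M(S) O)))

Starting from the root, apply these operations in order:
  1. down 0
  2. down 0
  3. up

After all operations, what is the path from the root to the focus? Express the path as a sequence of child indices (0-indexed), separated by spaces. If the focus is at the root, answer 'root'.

Step 1 (down 0): focus=U path=0 depth=1 children=['B'] left=[] right=[] parent=Y
Step 2 (down 0): focus=B path=0/0 depth=2 children=['Q', 'M', 'O'] left=[] right=[] parent=U
Step 3 (up): focus=U path=0 depth=1 children=['B'] left=[] right=[] parent=Y

Answer: 0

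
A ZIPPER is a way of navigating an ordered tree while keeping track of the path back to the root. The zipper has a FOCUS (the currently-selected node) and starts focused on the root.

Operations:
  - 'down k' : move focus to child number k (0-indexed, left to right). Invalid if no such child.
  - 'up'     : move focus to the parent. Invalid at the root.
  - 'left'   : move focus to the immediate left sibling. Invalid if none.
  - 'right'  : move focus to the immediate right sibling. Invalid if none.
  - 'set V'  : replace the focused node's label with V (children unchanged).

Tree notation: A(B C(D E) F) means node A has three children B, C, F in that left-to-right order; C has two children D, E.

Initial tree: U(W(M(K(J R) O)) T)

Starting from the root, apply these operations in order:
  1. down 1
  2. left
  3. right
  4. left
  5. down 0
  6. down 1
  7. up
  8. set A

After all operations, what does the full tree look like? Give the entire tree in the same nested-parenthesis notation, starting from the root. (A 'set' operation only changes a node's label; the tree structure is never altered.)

Answer: U(W(A(K(J R) O)) T)

Derivation:
Step 1 (down 1): focus=T path=1 depth=1 children=[] left=['W'] right=[] parent=U
Step 2 (left): focus=W path=0 depth=1 children=['M'] left=[] right=['T'] parent=U
Step 3 (right): focus=T path=1 depth=1 children=[] left=['W'] right=[] parent=U
Step 4 (left): focus=W path=0 depth=1 children=['M'] left=[] right=['T'] parent=U
Step 5 (down 0): focus=M path=0/0 depth=2 children=['K', 'O'] left=[] right=[] parent=W
Step 6 (down 1): focus=O path=0/0/1 depth=3 children=[] left=['K'] right=[] parent=M
Step 7 (up): focus=M path=0/0 depth=2 children=['K', 'O'] left=[] right=[] parent=W
Step 8 (set A): focus=A path=0/0 depth=2 children=['K', 'O'] left=[] right=[] parent=W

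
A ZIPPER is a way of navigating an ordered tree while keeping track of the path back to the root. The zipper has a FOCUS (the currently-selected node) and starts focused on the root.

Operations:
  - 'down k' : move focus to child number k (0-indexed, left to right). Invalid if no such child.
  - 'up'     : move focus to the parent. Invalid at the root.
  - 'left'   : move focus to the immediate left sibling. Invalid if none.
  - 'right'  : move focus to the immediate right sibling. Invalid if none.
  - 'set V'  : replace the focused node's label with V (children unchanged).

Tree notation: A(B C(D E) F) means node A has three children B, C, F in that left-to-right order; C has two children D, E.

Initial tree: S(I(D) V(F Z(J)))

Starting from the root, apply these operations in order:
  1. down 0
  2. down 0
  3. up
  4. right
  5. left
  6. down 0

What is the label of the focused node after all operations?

Answer: D

Derivation:
Step 1 (down 0): focus=I path=0 depth=1 children=['D'] left=[] right=['V'] parent=S
Step 2 (down 0): focus=D path=0/0 depth=2 children=[] left=[] right=[] parent=I
Step 3 (up): focus=I path=0 depth=1 children=['D'] left=[] right=['V'] parent=S
Step 4 (right): focus=V path=1 depth=1 children=['F', 'Z'] left=['I'] right=[] parent=S
Step 5 (left): focus=I path=0 depth=1 children=['D'] left=[] right=['V'] parent=S
Step 6 (down 0): focus=D path=0/0 depth=2 children=[] left=[] right=[] parent=I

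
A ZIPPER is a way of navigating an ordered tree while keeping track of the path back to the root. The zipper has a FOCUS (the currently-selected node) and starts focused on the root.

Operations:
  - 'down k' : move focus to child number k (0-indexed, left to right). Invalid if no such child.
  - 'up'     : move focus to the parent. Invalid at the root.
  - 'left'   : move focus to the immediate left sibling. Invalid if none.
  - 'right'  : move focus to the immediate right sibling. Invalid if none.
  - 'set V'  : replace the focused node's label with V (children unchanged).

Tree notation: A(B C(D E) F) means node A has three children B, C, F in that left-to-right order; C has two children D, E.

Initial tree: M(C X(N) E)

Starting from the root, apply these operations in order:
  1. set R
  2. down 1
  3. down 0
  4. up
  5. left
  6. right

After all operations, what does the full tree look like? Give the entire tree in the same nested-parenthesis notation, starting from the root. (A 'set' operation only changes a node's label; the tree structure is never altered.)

Step 1 (set R): focus=R path=root depth=0 children=['C', 'X', 'E'] (at root)
Step 2 (down 1): focus=X path=1 depth=1 children=['N'] left=['C'] right=['E'] parent=R
Step 3 (down 0): focus=N path=1/0 depth=2 children=[] left=[] right=[] parent=X
Step 4 (up): focus=X path=1 depth=1 children=['N'] left=['C'] right=['E'] parent=R
Step 5 (left): focus=C path=0 depth=1 children=[] left=[] right=['X', 'E'] parent=R
Step 6 (right): focus=X path=1 depth=1 children=['N'] left=['C'] right=['E'] parent=R

Answer: R(C X(N) E)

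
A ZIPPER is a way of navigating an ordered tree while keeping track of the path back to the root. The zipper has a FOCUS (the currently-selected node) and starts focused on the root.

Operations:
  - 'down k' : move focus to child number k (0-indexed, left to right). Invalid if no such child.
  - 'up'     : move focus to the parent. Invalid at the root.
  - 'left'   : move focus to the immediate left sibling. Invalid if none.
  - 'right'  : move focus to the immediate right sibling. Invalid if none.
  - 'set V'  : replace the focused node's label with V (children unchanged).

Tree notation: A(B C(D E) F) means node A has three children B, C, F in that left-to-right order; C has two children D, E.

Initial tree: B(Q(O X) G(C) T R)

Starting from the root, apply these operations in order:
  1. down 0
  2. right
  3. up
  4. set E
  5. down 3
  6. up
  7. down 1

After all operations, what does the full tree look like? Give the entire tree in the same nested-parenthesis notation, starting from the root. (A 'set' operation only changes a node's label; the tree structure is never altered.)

Answer: E(Q(O X) G(C) T R)

Derivation:
Step 1 (down 0): focus=Q path=0 depth=1 children=['O', 'X'] left=[] right=['G', 'T', 'R'] parent=B
Step 2 (right): focus=G path=1 depth=1 children=['C'] left=['Q'] right=['T', 'R'] parent=B
Step 3 (up): focus=B path=root depth=0 children=['Q', 'G', 'T', 'R'] (at root)
Step 4 (set E): focus=E path=root depth=0 children=['Q', 'G', 'T', 'R'] (at root)
Step 5 (down 3): focus=R path=3 depth=1 children=[] left=['Q', 'G', 'T'] right=[] parent=E
Step 6 (up): focus=E path=root depth=0 children=['Q', 'G', 'T', 'R'] (at root)
Step 7 (down 1): focus=G path=1 depth=1 children=['C'] left=['Q'] right=['T', 'R'] parent=E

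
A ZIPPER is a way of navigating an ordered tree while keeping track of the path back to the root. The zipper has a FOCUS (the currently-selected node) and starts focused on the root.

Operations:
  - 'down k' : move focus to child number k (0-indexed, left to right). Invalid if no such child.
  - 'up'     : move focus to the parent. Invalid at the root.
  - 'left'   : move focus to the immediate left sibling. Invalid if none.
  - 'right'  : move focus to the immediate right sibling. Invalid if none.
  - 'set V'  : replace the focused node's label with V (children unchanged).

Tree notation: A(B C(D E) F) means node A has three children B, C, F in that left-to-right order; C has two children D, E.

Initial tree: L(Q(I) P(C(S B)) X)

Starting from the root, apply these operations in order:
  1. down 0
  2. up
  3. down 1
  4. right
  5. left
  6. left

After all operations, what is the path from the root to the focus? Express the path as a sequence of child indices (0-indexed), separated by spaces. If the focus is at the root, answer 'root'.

Step 1 (down 0): focus=Q path=0 depth=1 children=['I'] left=[] right=['P', 'X'] parent=L
Step 2 (up): focus=L path=root depth=0 children=['Q', 'P', 'X'] (at root)
Step 3 (down 1): focus=P path=1 depth=1 children=['C'] left=['Q'] right=['X'] parent=L
Step 4 (right): focus=X path=2 depth=1 children=[] left=['Q', 'P'] right=[] parent=L
Step 5 (left): focus=P path=1 depth=1 children=['C'] left=['Q'] right=['X'] parent=L
Step 6 (left): focus=Q path=0 depth=1 children=['I'] left=[] right=['P', 'X'] parent=L

Answer: 0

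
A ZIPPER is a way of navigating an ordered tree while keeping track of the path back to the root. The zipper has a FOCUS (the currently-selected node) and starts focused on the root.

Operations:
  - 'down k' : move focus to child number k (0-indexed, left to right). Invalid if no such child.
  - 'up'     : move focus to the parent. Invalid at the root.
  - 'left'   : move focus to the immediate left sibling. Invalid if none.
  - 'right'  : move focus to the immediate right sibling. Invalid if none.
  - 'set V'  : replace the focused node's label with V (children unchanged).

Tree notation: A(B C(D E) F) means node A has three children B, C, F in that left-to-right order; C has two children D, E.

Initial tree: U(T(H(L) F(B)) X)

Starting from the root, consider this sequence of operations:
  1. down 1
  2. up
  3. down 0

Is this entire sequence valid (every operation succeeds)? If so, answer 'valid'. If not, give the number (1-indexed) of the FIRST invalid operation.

Step 1 (down 1): focus=X path=1 depth=1 children=[] left=['T'] right=[] parent=U
Step 2 (up): focus=U path=root depth=0 children=['T', 'X'] (at root)
Step 3 (down 0): focus=T path=0 depth=1 children=['H', 'F'] left=[] right=['X'] parent=U

Answer: valid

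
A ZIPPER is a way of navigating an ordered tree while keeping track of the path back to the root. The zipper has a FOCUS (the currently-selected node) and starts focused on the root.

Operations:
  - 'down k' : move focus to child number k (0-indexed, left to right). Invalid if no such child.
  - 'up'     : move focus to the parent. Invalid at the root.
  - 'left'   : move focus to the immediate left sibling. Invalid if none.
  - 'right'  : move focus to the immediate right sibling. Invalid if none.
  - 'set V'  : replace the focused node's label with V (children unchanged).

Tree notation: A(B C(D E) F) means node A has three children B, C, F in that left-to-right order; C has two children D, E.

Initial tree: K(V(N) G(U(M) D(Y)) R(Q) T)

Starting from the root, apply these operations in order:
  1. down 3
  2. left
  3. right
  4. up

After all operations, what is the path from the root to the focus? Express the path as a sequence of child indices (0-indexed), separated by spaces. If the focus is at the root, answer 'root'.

Answer: root

Derivation:
Step 1 (down 3): focus=T path=3 depth=1 children=[] left=['V', 'G', 'R'] right=[] parent=K
Step 2 (left): focus=R path=2 depth=1 children=['Q'] left=['V', 'G'] right=['T'] parent=K
Step 3 (right): focus=T path=3 depth=1 children=[] left=['V', 'G', 'R'] right=[] parent=K
Step 4 (up): focus=K path=root depth=0 children=['V', 'G', 'R', 'T'] (at root)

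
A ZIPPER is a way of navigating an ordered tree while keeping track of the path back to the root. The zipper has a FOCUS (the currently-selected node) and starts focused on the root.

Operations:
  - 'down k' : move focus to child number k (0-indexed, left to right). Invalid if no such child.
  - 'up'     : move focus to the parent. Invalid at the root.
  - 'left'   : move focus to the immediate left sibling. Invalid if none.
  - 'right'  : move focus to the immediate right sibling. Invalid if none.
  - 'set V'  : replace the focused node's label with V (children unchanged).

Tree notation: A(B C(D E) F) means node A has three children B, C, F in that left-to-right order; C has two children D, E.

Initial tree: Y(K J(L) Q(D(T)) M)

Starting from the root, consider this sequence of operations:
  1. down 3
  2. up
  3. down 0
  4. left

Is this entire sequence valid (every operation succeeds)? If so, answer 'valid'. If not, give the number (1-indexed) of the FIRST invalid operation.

Answer: 4

Derivation:
Step 1 (down 3): focus=M path=3 depth=1 children=[] left=['K', 'J', 'Q'] right=[] parent=Y
Step 2 (up): focus=Y path=root depth=0 children=['K', 'J', 'Q', 'M'] (at root)
Step 3 (down 0): focus=K path=0 depth=1 children=[] left=[] right=['J', 'Q', 'M'] parent=Y
Step 4 (left): INVALID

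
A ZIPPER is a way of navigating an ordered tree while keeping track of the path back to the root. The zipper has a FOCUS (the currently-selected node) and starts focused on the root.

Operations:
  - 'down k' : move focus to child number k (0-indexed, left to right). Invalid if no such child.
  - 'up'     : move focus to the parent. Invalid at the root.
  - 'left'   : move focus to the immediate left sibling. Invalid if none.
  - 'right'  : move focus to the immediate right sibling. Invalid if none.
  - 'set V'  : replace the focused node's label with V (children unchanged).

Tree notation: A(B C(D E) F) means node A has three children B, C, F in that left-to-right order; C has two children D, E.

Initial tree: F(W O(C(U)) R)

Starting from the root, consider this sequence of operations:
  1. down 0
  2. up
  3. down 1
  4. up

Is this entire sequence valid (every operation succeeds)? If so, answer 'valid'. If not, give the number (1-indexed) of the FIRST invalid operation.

Answer: valid

Derivation:
Step 1 (down 0): focus=W path=0 depth=1 children=[] left=[] right=['O', 'R'] parent=F
Step 2 (up): focus=F path=root depth=0 children=['W', 'O', 'R'] (at root)
Step 3 (down 1): focus=O path=1 depth=1 children=['C'] left=['W'] right=['R'] parent=F
Step 4 (up): focus=F path=root depth=0 children=['W', 'O', 'R'] (at root)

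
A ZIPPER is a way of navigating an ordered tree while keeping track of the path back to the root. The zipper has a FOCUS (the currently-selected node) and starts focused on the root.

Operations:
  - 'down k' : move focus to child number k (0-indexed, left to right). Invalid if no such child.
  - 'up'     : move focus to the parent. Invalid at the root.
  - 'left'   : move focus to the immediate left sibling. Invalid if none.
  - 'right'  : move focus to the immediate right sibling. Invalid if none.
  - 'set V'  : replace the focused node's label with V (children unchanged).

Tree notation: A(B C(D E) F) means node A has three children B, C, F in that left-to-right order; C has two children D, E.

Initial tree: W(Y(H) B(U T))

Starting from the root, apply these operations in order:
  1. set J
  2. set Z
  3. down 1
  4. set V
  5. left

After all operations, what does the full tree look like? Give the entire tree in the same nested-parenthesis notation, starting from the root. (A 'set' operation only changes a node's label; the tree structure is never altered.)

Answer: Z(Y(H) V(U T))

Derivation:
Step 1 (set J): focus=J path=root depth=0 children=['Y', 'B'] (at root)
Step 2 (set Z): focus=Z path=root depth=0 children=['Y', 'B'] (at root)
Step 3 (down 1): focus=B path=1 depth=1 children=['U', 'T'] left=['Y'] right=[] parent=Z
Step 4 (set V): focus=V path=1 depth=1 children=['U', 'T'] left=['Y'] right=[] parent=Z
Step 5 (left): focus=Y path=0 depth=1 children=['H'] left=[] right=['V'] parent=Z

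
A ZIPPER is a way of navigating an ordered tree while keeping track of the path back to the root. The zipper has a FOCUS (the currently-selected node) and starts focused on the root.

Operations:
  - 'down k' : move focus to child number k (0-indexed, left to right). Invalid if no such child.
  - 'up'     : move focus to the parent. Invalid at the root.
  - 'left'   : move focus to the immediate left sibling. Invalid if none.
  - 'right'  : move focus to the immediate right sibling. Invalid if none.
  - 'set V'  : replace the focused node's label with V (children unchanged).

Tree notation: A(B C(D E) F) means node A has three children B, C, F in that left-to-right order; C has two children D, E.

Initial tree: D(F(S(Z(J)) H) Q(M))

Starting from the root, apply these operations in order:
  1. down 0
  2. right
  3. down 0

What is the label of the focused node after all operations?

Answer: M

Derivation:
Step 1 (down 0): focus=F path=0 depth=1 children=['S', 'H'] left=[] right=['Q'] parent=D
Step 2 (right): focus=Q path=1 depth=1 children=['M'] left=['F'] right=[] parent=D
Step 3 (down 0): focus=M path=1/0 depth=2 children=[] left=[] right=[] parent=Q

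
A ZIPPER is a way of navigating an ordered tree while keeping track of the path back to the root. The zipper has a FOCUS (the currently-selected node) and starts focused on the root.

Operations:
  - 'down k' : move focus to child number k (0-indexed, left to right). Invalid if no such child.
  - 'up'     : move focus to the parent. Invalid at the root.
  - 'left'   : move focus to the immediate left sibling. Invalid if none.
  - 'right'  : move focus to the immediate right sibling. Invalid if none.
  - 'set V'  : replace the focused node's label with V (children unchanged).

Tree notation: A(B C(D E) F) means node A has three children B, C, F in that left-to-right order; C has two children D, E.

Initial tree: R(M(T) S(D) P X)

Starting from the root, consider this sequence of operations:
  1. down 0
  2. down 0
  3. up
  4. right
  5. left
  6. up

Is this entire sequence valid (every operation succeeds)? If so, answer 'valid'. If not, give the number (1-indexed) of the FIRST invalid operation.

Answer: valid

Derivation:
Step 1 (down 0): focus=M path=0 depth=1 children=['T'] left=[] right=['S', 'P', 'X'] parent=R
Step 2 (down 0): focus=T path=0/0 depth=2 children=[] left=[] right=[] parent=M
Step 3 (up): focus=M path=0 depth=1 children=['T'] left=[] right=['S', 'P', 'X'] parent=R
Step 4 (right): focus=S path=1 depth=1 children=['D'] left=['M'] right=['P', 'X'] parent=R
Step 5 (left): focus=M path=0 depth=1 children=['T'] left=[] right=['S', 'P', 'X'] parent=R
Step 6 (up): focus=R path=root depth=0 children=['M', 'S', 'P', 'X'] (at root)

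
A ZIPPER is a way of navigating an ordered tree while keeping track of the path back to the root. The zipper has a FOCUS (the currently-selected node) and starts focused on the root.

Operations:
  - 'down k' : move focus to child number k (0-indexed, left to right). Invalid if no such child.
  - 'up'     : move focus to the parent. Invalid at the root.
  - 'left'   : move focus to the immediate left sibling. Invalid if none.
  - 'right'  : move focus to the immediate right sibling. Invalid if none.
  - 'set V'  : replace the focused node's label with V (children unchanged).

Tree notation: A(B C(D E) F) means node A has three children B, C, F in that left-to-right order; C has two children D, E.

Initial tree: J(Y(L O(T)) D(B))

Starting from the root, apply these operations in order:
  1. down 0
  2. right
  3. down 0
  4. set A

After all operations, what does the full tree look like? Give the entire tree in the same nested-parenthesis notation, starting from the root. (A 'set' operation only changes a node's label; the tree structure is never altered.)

Step 1 (down 0): focus=Y path=0 depth=1 children=['L', 'O'] left=[] right=['D'] parent=J
Step 2 (right): focus=D path=1 depth=1 children=['B'] left=['Y'] right=[] parent=J
Step 3 (down 0): focus=B path=1/0 depth=2 children=[] left=[] right=[] parent=D
Step 4 (set A): focus=A path=1/0 depth=2 children=[] left=[] right=[] parent=D

Answer: J(Y(L O(T)) D(A))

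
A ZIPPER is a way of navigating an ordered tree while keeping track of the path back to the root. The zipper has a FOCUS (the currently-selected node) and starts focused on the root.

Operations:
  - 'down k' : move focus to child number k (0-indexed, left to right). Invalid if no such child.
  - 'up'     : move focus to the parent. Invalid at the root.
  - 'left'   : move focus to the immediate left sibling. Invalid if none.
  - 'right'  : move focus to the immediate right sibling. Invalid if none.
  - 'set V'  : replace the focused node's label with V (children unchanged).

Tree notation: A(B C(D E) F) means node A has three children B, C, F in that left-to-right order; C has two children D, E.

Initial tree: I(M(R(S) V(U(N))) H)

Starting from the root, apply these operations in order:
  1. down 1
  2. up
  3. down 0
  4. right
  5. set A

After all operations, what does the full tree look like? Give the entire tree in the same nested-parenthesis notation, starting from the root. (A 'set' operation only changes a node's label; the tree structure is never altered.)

Step 1 (down 1): focus=H path=1 depth=1 children=[] left=['M'] right=[] parent=I
Step 2 (up): focus=I path=root depth=0 children=['M', 'H'] (at root)
Step 3 (down 0): focus=M path=0 depth=1 children=['R', 'V'] left=[] right=['H'] parent=I
Step 4 (right): focus=H path=1 depth=1 children=[] left=['M'] right=[] parent=I
Step 5 (set A): focus=A path=1 depth=1 children=[] left=['M'] right=[] parent=I

Answer: I(M(R(S) V(U(N))) A)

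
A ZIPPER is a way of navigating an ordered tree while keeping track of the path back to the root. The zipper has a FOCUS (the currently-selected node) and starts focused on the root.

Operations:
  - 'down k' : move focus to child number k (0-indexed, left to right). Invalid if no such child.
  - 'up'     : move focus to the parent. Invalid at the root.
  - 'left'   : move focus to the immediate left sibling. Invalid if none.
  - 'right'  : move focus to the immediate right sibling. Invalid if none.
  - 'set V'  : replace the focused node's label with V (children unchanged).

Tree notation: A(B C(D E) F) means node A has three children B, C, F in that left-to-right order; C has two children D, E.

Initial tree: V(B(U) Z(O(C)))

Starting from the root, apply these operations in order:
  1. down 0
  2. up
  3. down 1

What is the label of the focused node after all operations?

Step 1 (down 0): focus=B path=0 depth=1 children=['U'] left=[] right=['Z'] parent=V
Step 2 (up): focus=V path=root depth=0 children=['B', 'Z'] (at root)
Step 3 (down 1): focus=Z path=1 depth=1 children=['O'] left=['B'] right=[] parent=V

Answer: Z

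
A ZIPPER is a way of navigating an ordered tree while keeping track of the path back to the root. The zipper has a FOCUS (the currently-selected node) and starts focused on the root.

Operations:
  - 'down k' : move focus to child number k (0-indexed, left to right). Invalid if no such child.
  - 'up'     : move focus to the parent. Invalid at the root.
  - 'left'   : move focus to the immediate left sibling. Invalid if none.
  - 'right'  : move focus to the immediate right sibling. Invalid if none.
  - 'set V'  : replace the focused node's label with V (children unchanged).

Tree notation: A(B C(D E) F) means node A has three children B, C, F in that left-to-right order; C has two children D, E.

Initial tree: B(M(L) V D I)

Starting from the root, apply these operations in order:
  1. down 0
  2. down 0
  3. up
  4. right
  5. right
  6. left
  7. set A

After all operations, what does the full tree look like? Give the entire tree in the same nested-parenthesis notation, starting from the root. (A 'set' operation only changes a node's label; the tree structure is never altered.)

Answer: B(M(L) A D I)

Derivation:
Step 1 (down 0): focus=M path=0 depth=1 children=['L'] left=[] right=['V', 'D', 'I'] parent=B
Step 2 (down 0): focus=L path=0/0 depth=2 children=[] left=[] right=[] parent=M
Step 3 (up): focus=M path=0 depth=1 children=['L'] left=[] right=['V', 'D', 'I'] parent=B
Step 4 (right): focus=V path=1 depth=1 children=[] left=['M'] right=['D', 'I'] parent=B
Step 5 (right): focus=D path=2 depth=1 children=[] left=['M', 'V'] right=['I'] parent=B
Step 6 (left): focus=V path=1 depth=1 children=[] left=['M'] right=['D', 'I'] parent=B
Step 7 (set A): focus=A path=1 depth=1 children=[] left=['M'] right=['D', 'I'] parent=B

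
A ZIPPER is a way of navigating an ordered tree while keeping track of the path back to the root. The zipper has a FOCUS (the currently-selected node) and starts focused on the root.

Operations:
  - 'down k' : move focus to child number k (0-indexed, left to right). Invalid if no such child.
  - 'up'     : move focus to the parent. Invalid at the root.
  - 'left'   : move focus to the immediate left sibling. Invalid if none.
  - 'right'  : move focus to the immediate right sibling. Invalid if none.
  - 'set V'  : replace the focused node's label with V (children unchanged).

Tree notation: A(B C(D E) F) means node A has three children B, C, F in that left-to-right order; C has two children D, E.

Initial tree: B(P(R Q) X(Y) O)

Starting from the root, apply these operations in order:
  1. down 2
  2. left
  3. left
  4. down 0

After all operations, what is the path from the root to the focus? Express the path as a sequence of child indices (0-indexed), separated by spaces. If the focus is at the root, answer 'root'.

Step 1 (down 2): focus=O path=2 depth=1 children=[] left=['P', 'X'] right=[] parent=B
Step 2 (left): focus=X path=1 depth=1 children=['Y'] left=['P'] right=['O'] parent=B
Step 3 (left): focus=P path=0 depth=1 children=['R', 'Q'] left=[] right=['X', 'O'] parent=B
Step 4 (down 0): focus=R path=0/0 depth=2 children=[] left=[] right=['Q'] parent=P

Answer: 0 0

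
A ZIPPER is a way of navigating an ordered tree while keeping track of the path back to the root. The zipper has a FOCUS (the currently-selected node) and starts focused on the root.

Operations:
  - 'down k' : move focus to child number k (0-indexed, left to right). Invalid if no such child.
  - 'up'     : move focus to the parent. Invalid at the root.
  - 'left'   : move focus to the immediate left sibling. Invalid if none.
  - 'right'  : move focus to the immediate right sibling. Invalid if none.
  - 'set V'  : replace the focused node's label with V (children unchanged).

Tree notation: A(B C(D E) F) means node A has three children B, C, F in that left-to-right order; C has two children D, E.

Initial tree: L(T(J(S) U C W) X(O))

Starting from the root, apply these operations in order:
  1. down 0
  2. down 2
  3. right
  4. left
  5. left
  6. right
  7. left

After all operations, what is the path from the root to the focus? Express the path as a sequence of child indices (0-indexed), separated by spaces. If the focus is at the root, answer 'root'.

Step 1 (down 0): focus=T path=0 depth=1 children=['J', 'U', 'C', 'W'] left=[] right=['X'] parent=L
Step 2 (down 2): focus=C path=0/2 depth=2 children=[] left=['J', 'U'] right=['W'] parent=T
Step 3 (right): focus=W path=0/3 depth=2 children=[] left=['J', 'U', 'C'] right=[] parent=T
Step 4 (left): focus=C path=0/2 depth=2 children=[] left=['J', 'U'] right=['W'] parent=T
Step 5 (left): focus=U path=0/1 depth=2 children=[] left=['J'] right=['C', 'W'] parent=T
Step 6 (right): focus=C path=0/2 depth=2 children=[] left=['J', 'U'] right=['W'] parent=T
Step 7 (left): focus=U path=0/1 depth=2 children=[] left=['J'] right=['C', 'W'] parent=T

Answer: 0 1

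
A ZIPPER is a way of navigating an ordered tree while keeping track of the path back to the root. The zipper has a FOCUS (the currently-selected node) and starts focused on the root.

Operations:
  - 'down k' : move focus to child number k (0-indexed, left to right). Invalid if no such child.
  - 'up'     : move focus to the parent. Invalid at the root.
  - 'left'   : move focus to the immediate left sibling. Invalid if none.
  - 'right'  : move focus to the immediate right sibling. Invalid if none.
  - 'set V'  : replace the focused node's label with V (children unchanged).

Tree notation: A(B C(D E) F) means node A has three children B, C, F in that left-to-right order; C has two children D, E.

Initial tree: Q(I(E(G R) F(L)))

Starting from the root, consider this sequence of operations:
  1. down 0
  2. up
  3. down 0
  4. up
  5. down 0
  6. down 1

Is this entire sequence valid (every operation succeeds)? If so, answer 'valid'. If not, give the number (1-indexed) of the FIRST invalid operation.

Answer: valid

Derivation:
Step 1 (down 0): focus=I path=0 depth=1 children=['E', 'F'] left=[] right=[] parent=Q
Step 2 (up): focus=Q path=root depth=0 children=['I'] (at root)
Step 3 (down 0): focus=I path=0 depth=1 children=['E', 'F'] left=[] right=[] parent=Q
Step 4 (up): focus=Q path=root depth=0 children=['I'] (at root)
Step 5 (down 0): focus=I path=0 depth=1 children=['E', 'F'] left=[] right=[] parent=Q
Step 6 (down 1): focus=F path=0/1 depth=2 children=['L'] left=['E'] right=[] parent=I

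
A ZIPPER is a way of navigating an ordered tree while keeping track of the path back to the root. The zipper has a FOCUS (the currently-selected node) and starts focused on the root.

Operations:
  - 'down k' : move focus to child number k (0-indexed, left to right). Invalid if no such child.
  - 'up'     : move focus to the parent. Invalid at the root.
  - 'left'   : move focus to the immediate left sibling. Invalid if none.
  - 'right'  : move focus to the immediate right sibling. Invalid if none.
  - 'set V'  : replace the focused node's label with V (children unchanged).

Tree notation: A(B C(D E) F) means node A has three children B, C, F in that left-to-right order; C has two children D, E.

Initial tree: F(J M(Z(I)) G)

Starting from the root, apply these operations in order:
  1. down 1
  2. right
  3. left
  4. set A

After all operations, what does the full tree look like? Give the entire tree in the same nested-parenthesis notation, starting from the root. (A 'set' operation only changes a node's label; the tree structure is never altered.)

Step 1 (down 1): focus=M path=1 depth=1 children=['Z'] left=['J'] right=['G'] parent=F
Step 2 (right): focus=G path=2 depth=1 children=[] left=['J', 'M'] right=[] parent=F
Step 3 (left): focus=M path=1 depth=1 children=['Z'] left=['J'] right=['G'] parent=F
Step 4 (set A): focus=A path=1 depth=1 children=['Z'] left=['J'] right=['G'] parent=F

Answer: F(J A(Z(I)) G)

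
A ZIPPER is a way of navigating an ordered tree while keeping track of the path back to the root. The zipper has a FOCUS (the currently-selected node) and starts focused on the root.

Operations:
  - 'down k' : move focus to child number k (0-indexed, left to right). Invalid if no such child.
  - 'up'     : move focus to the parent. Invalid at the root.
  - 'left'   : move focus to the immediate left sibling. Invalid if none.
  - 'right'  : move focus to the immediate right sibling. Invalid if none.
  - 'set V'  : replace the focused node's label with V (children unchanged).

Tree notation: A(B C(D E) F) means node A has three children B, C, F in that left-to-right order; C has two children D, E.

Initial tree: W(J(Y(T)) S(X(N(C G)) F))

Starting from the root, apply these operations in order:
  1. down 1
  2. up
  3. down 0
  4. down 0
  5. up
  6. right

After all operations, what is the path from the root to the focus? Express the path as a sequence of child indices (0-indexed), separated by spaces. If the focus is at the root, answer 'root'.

Step 1 (down 1): focus=S path=1 depth=1 children=['X', 'F'] left=['J'] right=[] parent=W
Step 2 (up): focus=W path=root depth=0 children=['J', 'S'] (at root)
Step 3 (down 0): focus=J path=0 depth=1 children=['Y'] left=[] right=['S'] parent=W
Step 4 (down 0): focus=Y path=0/0 depth=2 children=['T'] left=[] right=[] parent=J
Step 5 (up): focus=J path=0 depth=1 children=['Y'] left=[] right=['S'] parent=W
Step 6 (right): focus=S path=1 depth=1 children=['X', 'F'] left=['J'] right=[] parent=W

Answer: 1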